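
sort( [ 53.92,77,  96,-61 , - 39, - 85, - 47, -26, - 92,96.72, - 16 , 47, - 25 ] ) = [ - 92,-85, - 61, - 47,-39, - 26, - 25, - 16, 47,53.92,77, 96, 96.72 ] 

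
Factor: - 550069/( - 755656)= 2^(-3)*11^(-1)*13^1* 17^1 *19^1*31^(-1)*131^1*277^( - 1 ) 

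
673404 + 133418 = 806822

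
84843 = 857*99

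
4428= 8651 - 4223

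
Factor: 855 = 3^2 * 5^1*19^1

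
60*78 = 4680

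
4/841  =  4/841 = 0.00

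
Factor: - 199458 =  - 2^1*3^2*7^1 * 1583^1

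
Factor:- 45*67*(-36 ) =108540 = 2^2*3^4*5^1*67^1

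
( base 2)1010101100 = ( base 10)684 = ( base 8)1254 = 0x2ac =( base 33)ko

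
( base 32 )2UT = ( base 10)3037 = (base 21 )6id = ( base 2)101111011101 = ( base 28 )3OD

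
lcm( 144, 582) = 13968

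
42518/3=14172 + 2/3 = 14172.67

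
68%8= 4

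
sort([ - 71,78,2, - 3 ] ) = [ - 71, - 3,2,78 ]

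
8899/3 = 2966 + 1/3=2966.33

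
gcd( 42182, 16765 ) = 7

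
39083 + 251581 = 290664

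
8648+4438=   13086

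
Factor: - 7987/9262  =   - 2^(- 1)*7^2*11^( - 1) * 163^1*421^( - 1 ) 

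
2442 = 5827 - 3385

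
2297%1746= 551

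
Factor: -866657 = -11^1 *78787^1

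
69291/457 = 69291/457 = 151.62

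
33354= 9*3706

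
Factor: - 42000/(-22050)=40/21 = 2^3 * 3^(-1)* 5^1*7^(-1) 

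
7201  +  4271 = 11472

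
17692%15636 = 2056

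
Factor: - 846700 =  - 2^2*5^2*8467^1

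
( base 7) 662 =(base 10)338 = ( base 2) 101010010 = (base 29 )BJ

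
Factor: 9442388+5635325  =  7^1 *2153959^1  =  15077713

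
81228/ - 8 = -20307/2 =- 10153.50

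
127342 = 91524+35818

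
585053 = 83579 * 7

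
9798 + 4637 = 14435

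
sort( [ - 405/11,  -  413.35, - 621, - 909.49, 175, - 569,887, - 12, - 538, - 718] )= [ - 909.49, - 718, - 621, -569, - 538, - 413.35, - 405/11, - 12,175,887 ] 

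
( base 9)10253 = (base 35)5IG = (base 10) 6771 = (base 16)1a73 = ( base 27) 97l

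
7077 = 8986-1909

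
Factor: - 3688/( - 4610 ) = 4/5 = 2^2*5^( - 1 )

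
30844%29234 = 1610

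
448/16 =28= 28.00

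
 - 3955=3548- 7503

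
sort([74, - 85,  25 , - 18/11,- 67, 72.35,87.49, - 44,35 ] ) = [ - 85, - 67, - 44,-18/11,  25,35, 72.35,74, 87.49]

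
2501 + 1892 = 4393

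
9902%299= 35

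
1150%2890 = 1150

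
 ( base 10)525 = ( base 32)GD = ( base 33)FU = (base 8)1015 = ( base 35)f0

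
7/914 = 7/914= 0.01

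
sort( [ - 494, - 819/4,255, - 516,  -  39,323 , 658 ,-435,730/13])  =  [ - 516, - 494, - 435,-819/4, -39, 730/13,255,  323,658]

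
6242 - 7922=-1680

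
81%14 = 11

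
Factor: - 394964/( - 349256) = 337/298 = 2^ ( - 1)*149^( - 1) *337^1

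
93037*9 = 837333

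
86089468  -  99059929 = -12970461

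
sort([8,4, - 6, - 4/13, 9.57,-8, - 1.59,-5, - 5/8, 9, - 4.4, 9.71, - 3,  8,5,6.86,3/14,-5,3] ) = [-8, - 6, - 5, - 5, - 4.4, - 3, - 1.59, -5/8, - 4/13,3/14,3,4, 5, 6.86,8, 8,9, 9.57,9.71]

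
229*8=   1832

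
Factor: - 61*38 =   -  2318 = - 2^1 * 19^1 * 61^1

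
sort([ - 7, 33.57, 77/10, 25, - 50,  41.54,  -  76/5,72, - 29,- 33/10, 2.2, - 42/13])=[  -  50,  -  29,-76/5, - 7, - 33/10,  -  42/13, 2.2,  77/10,  25,  33.57, 41.54,72]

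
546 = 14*39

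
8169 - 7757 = 412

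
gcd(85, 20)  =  5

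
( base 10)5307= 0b1010010111011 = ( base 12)30a3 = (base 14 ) 1D11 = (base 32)55R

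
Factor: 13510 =2^1*5^1*7^1*193^1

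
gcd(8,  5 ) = 1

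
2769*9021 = 24979149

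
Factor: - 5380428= - 2^2 * 3^1*29^1*15461^1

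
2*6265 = 12530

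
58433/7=8347  +  4/7 = 8347.57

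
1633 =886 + 747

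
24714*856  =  21155184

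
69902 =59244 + 10658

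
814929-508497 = 306432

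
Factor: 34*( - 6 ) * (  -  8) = 1632=2^5*3^1* 17^1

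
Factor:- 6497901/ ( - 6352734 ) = 2165967/2117578 = 2^( - 1)*3^3*43^( - 1)*24623^(- 1)*80221^1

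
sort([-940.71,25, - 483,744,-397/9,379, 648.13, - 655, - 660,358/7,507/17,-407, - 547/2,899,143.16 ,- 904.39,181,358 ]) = [-940.71,  -  904.39 , -660, - 655, - 483,  -  407,  -  547/2, - 397/9, 25 , 507/17 , 358/7,143.16 , 181,358, 379,648.13,744,899]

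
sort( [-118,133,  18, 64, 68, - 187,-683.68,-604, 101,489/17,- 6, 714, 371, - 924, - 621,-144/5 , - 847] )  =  [ - 924, - 847 , - 683.68, - 621, - 604, - 187 , - 118, - 144/5,-6,  18, 489/17 , 64, 68  ,  101, 133 , 371, 714]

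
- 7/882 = -1 + 125/126 = -  0.01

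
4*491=1964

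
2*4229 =8458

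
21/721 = 3/103=0.03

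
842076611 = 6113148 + 835963463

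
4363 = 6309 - 1946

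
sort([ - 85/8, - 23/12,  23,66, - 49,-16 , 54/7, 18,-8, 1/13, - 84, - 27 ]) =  [-84, - 49 , - 27, - 16, -85/8, - 8, - 23/12 , 1/13, 54/7, 18,23,66 ] 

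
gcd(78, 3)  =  3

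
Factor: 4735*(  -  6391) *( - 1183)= 5^1*7^2*11^1*13^2*  83^1*947^1 = 35799218455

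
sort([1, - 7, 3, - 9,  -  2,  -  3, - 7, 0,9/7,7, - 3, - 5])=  [-9, - 7, - 7, - 5, - 3,-3, - 2, 0,1,  9/7,3, 7] 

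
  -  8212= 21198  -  29410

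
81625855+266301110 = 347926965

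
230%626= 230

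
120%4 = 0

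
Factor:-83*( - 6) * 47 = 2^1*3^1*47^1*83^1 = 23406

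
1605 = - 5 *( - 321) 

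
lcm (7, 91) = 91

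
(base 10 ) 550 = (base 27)ka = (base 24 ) MM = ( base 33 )gm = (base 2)1000100110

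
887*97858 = 86800046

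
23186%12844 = 10342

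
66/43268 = 33/21634 = 0.00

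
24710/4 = 6177+1/2 = 6177.50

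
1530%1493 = 37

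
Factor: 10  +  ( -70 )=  - 60 = -2^2*3^1* 5^1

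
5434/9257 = 5434/9257=0.59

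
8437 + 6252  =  14689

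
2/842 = 1/421 =0.00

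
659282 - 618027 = 41255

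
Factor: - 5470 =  - 2^1 * 5^1*547^1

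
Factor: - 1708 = -2^2*7^1*61^1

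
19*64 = 1216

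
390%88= 38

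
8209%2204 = 1597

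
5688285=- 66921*( - 85 ) 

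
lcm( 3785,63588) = 317940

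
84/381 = 28/127 = 0.22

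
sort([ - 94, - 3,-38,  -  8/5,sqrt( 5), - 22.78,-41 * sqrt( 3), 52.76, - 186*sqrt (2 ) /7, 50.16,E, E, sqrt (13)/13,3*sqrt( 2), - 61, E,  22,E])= [ - 94,- 41 * sqrt (3), - 61, - 38,  -  186*sqrt (2 ) /7,  -  22.78, - 3,  -  8/5,sqrt( 13 ) /13 , sqrt( 5) , E,E,E , E , 3*sqrt( 2 ),22, 50.16, 52.76]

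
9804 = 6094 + 3710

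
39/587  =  39/587  =  0.07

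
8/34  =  4/17  =  0.24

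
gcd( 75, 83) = 1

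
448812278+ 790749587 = 1239561865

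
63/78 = 21/26  =  0.81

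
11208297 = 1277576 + 9930721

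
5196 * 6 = 31176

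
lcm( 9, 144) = 144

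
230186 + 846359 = 1076545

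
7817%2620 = 2577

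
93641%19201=16837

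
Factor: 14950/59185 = 2990/11837 = 2^1 * 5^1 * 7^( -1) * 13^1 * 19^ ( - 1) * 23^1* 89^(-1)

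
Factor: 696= 2^3*3^1*29^1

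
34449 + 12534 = 46983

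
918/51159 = 306/17053=0.02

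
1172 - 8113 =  - 6941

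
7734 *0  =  0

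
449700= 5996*75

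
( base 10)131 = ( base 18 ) 75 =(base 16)83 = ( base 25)56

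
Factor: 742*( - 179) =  - 2^1*7^1*53^1 * 179^1  =  - 132818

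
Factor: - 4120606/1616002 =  - 7^2*19^1*151^( - 1) * 2213^1*5351^( - 1) = -2060303/808001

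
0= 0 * 81855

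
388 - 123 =265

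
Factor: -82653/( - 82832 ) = 2^( - 4 ) * 3^1 * 31^( - 1) * 167^( - 1 )*27551^1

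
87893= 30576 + 57317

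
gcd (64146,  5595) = 3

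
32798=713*46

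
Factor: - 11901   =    -  3^1 * 3967^1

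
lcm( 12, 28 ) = 84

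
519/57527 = 519/57527 = 0.01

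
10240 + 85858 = 96098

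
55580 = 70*794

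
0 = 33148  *0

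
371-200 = 171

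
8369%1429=1224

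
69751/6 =69751/6 = 11625.17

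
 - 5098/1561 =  - 4 + 1146/1561=- 3.27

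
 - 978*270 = -264060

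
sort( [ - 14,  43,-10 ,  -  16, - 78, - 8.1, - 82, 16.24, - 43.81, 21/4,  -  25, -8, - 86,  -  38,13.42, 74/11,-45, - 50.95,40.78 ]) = [ - 86, - 82, -78, - 50.95, - 45, - 43.81,- 38 ,-25, - 16, - 14,-10,-8.1,-8,21/4,74/11,  13.42, 16.24,40.78, 43]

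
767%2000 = 767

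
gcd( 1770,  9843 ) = 3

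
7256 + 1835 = 9091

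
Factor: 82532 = 2^2 * 47^1*439^1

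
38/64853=38/64853 = 0.00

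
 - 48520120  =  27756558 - 76276678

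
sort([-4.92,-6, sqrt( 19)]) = [ - 6, - 4.92, sqrt( 19 )]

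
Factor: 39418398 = 2^1*3^2*431^1*5081^1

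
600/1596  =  50/133 = 0.38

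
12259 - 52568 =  - 40309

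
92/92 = 1 = 1.00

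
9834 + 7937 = 17771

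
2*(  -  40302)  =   - 80604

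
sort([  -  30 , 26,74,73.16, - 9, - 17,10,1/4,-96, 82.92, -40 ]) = [ - 96,-40,- 30, - 17, - 9 , 1/4,10,26,73.16,  74,82.92]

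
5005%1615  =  160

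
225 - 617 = -392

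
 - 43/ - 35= 43/35 = 1.23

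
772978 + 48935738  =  49708716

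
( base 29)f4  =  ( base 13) 27A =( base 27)G7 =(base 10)439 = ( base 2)110110111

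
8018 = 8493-475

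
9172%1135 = 92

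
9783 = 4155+5628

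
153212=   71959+81253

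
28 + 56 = 84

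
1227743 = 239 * 5137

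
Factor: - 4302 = - 2^1*3^2*239^1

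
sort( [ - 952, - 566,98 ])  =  [ - 952, - 566,98 ] 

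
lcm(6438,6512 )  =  566544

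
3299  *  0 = 0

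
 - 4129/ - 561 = 4129/561 =7.36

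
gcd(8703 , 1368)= 9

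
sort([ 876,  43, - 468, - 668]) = [ - 668, - 468, 43,876]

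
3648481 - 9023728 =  - 5375247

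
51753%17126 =375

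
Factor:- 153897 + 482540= 328643 = 7^2*19^1*353^1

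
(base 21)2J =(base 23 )2F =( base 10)61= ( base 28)25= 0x3D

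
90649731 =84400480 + 6249251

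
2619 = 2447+172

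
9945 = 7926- - 2019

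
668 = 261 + 407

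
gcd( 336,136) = 8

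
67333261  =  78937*853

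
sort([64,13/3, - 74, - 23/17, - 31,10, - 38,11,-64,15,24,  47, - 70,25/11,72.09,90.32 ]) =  [-74, - 70, - 64, - 38, - 31, - 23/17,25/11, 13/3, 10,11,15 , 24, 47,  64,72.09, 90.32]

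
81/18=9/2 = 4.50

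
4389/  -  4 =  - 1098 + 3/4  =  - 1097.25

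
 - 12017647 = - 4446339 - 7571308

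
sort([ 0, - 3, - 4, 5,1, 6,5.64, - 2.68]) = [ - 4,-3, - 2.68,0,1,5,5.64,6 ]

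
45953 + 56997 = 102950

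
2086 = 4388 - 2302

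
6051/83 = 6051/83 = 72.90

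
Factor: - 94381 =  - 7^1*97^1*139^1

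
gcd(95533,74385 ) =1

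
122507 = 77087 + 45420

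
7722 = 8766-1044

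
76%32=12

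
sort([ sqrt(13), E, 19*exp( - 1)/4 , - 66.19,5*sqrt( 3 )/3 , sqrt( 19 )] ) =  [ - 66.19, 19*exp( - 1 )/4, E, 5 * sqrt( 3)/3,sqrt( 13), sqrt(19 ) ]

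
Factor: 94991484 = 2^2*3^1*7^1 * 593^1*1907^1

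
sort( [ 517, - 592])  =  [-592 , 517]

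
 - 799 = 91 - 890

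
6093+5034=11127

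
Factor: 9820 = 2^2*5^1*491^1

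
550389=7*78627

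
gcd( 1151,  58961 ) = 1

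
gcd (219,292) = 73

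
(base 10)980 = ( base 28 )170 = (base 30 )12K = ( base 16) 3D4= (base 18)308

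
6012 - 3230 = 2782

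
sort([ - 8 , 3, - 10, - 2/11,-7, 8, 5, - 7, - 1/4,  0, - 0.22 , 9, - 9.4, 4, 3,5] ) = [ - 10, - 9.4, - 8 ,  -  7, - 7, - 1/4, - 0.22,-2/11,0, 3, 3,4,  5, 5,  8 , 9 ]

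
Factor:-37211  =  -127^1* 293^1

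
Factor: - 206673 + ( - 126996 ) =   -  3^1*7^1 *15889^1 = - 333669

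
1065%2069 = 1065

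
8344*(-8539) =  - 71249416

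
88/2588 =22/647 = 0.03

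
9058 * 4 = 36232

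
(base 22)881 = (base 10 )4049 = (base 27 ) 5eq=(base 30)4et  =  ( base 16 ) fd1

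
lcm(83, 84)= 6972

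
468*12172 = 5696496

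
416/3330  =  208/1665 =0.12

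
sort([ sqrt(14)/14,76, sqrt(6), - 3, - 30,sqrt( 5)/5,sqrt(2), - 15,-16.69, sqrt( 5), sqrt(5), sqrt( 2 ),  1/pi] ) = [ - 30, - 16.69, - 15, - 3,sqrt ( 14)/14, 1/pi , sqrt( 5)/5, sqrt ( 2),sqrt( 2), sqrt( 5), sqrt (5),sqrt(6), 76 ]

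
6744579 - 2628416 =4116163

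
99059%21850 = 11659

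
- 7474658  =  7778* ( -961 ) 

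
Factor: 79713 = 3^2*17^1*521^1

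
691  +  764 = 1455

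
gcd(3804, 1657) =1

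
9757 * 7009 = 68386813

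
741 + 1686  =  2427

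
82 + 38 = 120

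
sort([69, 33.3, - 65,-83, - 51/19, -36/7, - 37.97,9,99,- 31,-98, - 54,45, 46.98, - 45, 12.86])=[ - 98, - 83, - 65,-54, - 45, - 37.97,-31, - 36/7, - 51/19, 9 , 12.86,33.3,45,46.98,  69,  99]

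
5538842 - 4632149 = 906693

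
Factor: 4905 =3^2* 5^1 * 109^1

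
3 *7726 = 23178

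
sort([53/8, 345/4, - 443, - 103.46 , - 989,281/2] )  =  [ - 989, - 443, - 103.46,  53/8, 345/4, 281/2 ]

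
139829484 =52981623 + 86847861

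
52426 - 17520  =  34906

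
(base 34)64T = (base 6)52513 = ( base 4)1232331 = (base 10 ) 7101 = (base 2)1101110111101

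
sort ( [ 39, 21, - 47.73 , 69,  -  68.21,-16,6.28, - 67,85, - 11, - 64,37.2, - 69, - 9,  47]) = [ - 69, -68.21, - 67,-64 , - 47.73,-16, - 11,-9,6.28, 21,37.2, 39,47,69, 85]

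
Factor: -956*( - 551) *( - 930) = -2^3*3^1*5^1 * 19^1*29^1 * 31^1*239^1 = -489883080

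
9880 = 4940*2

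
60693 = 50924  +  9769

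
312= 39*8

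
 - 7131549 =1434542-8566091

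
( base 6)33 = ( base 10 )21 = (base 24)L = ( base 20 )11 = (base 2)10101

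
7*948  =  6636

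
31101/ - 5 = -31101/5 = -6220.20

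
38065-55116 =- 17051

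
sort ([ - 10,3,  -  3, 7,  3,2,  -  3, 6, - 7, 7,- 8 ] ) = [-10, - 8, - 7, - 3, - 3, 2, 3, 3, 6, 7, 7]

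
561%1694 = 561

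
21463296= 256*83841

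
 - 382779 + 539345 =156566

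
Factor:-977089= - 31^1*43^1*733^1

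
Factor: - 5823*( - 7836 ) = 2^2 * 3^3*647^1*653^1=45629028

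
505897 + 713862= 1219759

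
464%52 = 48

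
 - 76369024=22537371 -98906395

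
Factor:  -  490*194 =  - 2^2*5^1*7^2*97^1 = -95060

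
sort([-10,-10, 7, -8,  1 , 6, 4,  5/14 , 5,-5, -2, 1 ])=[-10,-10,-8, -5 ,-2,5/14,1, 1,  4, 5,6,7]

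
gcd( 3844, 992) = 124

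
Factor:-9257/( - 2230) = 2^( - 1 )*5^ (  -  1)*223^( - 1 )*9257^1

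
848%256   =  80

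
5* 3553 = 17765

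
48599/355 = 136 + 319/355  =  136.90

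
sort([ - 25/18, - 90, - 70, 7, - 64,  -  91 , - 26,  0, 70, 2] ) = [ - 91, - 90, - 70 ,- 64, - 26, - 25/18,0, 2,  7, 70]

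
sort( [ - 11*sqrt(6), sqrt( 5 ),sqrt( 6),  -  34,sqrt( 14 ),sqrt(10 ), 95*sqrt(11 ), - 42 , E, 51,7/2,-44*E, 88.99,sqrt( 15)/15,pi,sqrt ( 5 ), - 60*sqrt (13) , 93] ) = [  -  60*sqrt ( 13 ), - 44 * E, - 42, - 34,-11 * sqrt(6), sqrt (15) /15,sqrt ( 5), sqrt ( 5),  sqrt ( 6 ) , E,  pi, sqrt( 10 ), 7/2 , sqrt(14), 51, 88.99  ,  93, 95*sqrt( 11)]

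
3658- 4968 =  - 1310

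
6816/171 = 39 + 49/57 = 39.86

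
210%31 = 24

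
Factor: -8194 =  -2^1* 17^1*241^1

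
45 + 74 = 119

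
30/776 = 15/388=0.04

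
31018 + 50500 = 81518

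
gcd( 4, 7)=1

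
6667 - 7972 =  - 1305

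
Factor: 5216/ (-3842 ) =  - 2^4*17^( - 1 )*113^( - 1)*163^1  =  - 2608/1921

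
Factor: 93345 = 3^1*5^1 * 7^2*127^1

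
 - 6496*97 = - 630112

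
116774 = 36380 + 80394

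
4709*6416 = 30212944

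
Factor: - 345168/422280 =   -  94/115 = - 2^1*5^( - 1)*23^(-1 ) * 47^1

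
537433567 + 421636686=959070253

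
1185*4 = 4740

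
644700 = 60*10745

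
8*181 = 1448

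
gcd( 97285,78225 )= 5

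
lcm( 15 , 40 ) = 120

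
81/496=81/496 = 0.16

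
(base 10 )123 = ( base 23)58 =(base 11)102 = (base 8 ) 173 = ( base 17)74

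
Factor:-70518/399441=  - 146/827 = - 2^1*73^1*827^( - 1) 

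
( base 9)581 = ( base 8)736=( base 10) 478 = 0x1de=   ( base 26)ia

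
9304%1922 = 1616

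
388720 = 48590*8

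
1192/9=132 + 4/9  =  132.44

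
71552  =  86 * 832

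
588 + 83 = 671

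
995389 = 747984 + 247405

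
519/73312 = 519/73312=0.01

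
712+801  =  1513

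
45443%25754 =19689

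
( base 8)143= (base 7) 201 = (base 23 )47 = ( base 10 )99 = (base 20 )4j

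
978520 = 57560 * 17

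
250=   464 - 214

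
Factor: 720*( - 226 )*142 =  - 2^6*3^2 * 5^1*71^1*113^1 = -23106240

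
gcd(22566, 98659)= 1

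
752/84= 8 + 20/21 = 8.95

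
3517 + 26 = 3543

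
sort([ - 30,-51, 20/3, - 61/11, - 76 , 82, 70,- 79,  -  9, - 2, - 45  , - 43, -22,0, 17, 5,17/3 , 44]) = [ - 79, - 76, - 51, - 45,  -  43,- 30, - 22, - 9, - 61/11, - 2,0,5 , 17/3, 20/3,17,44,70, 82]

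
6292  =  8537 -2245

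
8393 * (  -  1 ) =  - 8393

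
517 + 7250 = 7767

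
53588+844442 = 898030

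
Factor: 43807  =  71^1*617^1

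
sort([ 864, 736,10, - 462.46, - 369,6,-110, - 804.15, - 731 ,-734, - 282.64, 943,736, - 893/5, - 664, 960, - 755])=[ - 804.15, - 755, - 734, -731, - 664, - 462.46, - 369, - 282.64 , - 893/5, - 110,6,10,736,736,864,943, 960 ]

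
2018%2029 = 2018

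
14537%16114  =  14537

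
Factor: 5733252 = 2^2 * 3^2*7^1*22751^1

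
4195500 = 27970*150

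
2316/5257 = 2316/5257 = 0.44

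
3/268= 3/268 = 0.01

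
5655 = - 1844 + 7499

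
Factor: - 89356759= - 89356759^1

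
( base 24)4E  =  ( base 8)156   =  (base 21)55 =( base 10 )110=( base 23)4i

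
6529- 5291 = 1238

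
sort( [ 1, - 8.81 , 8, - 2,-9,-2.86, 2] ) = [ - 9, - 8.81,-2.86,-2, 1,2, 8]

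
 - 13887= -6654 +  - 7233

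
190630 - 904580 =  -713950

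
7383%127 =17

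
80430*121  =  9732030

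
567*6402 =3629934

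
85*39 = 3315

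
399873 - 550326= - 150453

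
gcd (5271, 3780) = 21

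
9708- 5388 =4320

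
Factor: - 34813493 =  - 11^1*13^2*61^1*307^1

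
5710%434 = 68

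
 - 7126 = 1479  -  8605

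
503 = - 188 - -691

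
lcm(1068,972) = 86508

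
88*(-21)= - 1848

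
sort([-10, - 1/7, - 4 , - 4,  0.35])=[ - 10,  -  4,-4, - 1/7, 0.35 ] 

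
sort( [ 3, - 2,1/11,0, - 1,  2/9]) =[-2  , -1 , 0,1/11,2/9, 3] 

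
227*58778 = 13342606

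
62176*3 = 186528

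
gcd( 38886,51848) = 12962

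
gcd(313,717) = 1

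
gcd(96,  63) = 3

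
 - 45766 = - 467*98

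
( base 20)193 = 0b1001000111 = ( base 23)128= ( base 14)2d9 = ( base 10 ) 583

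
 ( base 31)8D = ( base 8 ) 405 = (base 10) 261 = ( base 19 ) DE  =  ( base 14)149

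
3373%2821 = 552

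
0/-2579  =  0/1 = - 0.00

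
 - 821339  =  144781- 966120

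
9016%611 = 462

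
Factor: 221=13^1*17^1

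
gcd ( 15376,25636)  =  4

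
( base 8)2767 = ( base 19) 447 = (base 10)1527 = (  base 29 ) 1nj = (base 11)1169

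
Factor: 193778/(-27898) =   -  37^( - 1)*257^1= -257/37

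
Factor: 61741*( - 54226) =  - 2^1*19^1 * 29^1 * 1427^1 *2129^1 = - 3347967466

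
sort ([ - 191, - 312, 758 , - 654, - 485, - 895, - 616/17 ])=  [ - 895, - 654,-485 , - 312, - 191, - 616/17, 758]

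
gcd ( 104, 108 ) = 4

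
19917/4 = 19917/4= 4979.25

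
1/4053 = 1/4053 = 0.00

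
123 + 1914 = 2037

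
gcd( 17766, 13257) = 27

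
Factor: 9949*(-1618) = -2^1*809^1 * 9949^1 = - 16097482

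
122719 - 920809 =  - 798090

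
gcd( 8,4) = 4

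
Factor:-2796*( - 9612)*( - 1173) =-31524553296 = - 2^4*3^5*17^1*23^1*89^1*233^1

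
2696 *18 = 48528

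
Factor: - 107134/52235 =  - 2^1*5^( - 1)*17^1 * 23^1*31^ ( - 1)*137^1*337^(-1) 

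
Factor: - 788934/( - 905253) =2^1  *  131489^1*301751^( - 1 ) = 262978/301751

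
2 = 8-6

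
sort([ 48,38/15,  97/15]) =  [ 38/15 , 97/15,48]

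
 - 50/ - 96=25/48 = 0.52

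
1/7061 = 1/7061 =0.00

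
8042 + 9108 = 17150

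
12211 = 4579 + 7632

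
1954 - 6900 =-4946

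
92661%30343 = 1632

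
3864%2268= 1596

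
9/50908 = 9/50908 =0.00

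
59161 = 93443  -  34282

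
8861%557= 506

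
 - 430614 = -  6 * 71769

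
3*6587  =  19761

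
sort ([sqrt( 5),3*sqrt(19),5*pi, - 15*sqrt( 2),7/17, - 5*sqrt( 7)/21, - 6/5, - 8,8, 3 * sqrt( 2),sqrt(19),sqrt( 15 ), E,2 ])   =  [ - 15*sqrt( 2), - 8, - 6/5, - 5*sqrt(7 ) /21, 7/17,  2,sqrt( 5),E,sqrt( 15), 3*sqrt(2 ),sqrt(19),8,3 * sqrt( 19) , 5*pi]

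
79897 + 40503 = 120400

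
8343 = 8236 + 107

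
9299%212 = 183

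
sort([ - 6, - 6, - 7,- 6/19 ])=[ -7, - 6, - 6 , - 6/19 ] 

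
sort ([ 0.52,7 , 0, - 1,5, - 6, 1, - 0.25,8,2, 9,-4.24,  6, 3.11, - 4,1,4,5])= [ - 6 ,- 4.24,-4, - 1, - 0.25 , 0,0.52,1,1,  2,3.11,4,5,5,6,  7, 8,9]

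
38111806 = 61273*622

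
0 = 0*31158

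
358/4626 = 179/2313 = 0.08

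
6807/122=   6807/122 = 55.80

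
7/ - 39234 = -1+39227/39234 = - 0.00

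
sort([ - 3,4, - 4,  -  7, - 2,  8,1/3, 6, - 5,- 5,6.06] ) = [ - 7, - 5,-5, - 4, - 3, - 2,1/3,4, 6,6.06,8]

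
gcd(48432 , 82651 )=1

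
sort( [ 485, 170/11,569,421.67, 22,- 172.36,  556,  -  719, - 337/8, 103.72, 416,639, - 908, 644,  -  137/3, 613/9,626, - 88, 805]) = [ - 908, - 719,  -  172.36, - 88, - 137/3, - 337/8,170/11,  22 , 613/9 , 103.72 , 416,421.67,485,556,569, 626 , 639, 644, 805]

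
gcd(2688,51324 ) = 84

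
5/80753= 5/80753  =  0.00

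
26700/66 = 404 + 6/11 = 404.55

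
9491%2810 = 1061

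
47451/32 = 1482 + 27/32= 1482.84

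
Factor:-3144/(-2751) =8/7 = 2^3*7^( - 1)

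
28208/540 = 7052/135 = 52.24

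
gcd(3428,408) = 4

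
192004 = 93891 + 98113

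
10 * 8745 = 87450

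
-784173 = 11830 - 796003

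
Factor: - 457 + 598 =141 = 3^1 * 47^1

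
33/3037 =33/3037 = 0.01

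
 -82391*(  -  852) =70197132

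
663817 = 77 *8621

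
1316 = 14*94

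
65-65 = 0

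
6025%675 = 625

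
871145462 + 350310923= 1221456385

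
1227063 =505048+722015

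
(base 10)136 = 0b10001000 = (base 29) 4K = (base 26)56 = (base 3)12001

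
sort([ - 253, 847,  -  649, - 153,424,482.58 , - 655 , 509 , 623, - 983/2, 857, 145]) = [ - 655, - 649, - 983/2 , - 253,-153, 145, 424,482.58, 509,623, 847, 857] 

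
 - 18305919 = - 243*75333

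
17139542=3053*5614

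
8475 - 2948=5527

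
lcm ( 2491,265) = 12455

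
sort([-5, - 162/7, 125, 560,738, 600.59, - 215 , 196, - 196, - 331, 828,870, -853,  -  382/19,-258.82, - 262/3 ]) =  [-853, - 331,-258.82,-215,- 196,-262/3, - 162/7,-382/19, - 5,125,196, 560,600.59, 738, 828, 870]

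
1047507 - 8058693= - 7011186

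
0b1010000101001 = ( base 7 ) 21022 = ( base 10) 5161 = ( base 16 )1429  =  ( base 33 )4od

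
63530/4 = 15882 + 1/2= 15882.50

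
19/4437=19/4437  =  0.00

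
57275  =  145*395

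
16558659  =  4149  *3991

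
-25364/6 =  - 4228 + 2/3 = - 4227.33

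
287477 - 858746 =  - 571269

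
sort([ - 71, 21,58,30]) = [ - 71 , 21, 30,58 ] 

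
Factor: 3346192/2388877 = 2^4* 283^1 * 739^1*2388877^( - 1 ) 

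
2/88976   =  1/44488 =0.00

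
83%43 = 40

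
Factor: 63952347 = 3^1 * 19^1*769^1*1459^1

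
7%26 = 7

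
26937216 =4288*6282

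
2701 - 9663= -6962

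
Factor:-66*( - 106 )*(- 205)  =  -1434180  =  -2^2*3^1*5^1*11^1 *41^1*53^1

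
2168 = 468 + 1700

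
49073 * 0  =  0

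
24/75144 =1/3131 = 0.00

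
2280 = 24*95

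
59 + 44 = 103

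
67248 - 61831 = 5417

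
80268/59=80268/59 = 1360.47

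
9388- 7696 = 1692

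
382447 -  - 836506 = 1218953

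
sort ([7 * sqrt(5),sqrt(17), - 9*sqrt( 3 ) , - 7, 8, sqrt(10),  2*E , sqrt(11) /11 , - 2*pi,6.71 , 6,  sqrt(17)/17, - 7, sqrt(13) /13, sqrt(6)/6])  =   [ - 9*sqrt( 3) ,-7, - 7, - 2*pi , sqrt( 17) /17,sqrt( 13 )/13,sqrt( 11 ) /11,  sqrt(6)/6 , sqrt ( 10), sqrt( 17 ) , 2* E, 6,6.71,8, 7*sqrt( 5) ]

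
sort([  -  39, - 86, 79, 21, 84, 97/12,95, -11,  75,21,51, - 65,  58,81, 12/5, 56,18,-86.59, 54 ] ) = [-86.59, - 86, - 65, -39, - 11,  12/5, 97/12 , 18 , 21 , 21, 51, 54, 56, 58,75,79 , 81, 84,95 ] 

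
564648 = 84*6722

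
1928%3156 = 1928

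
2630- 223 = 2407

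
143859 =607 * 237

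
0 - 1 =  - 1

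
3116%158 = 114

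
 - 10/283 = - 1 + 273/283=   - 0.04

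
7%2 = 1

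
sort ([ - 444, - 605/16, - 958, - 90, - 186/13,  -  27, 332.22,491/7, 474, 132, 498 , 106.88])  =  [ - 958,  -  444, - 90, - 605/16, - 27, - 186/13,  491/7, 106.88, 132, 332.22, 474, 498 ] 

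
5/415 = 1/83 = 0.01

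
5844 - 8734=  - 2890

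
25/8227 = 25/8227=0.00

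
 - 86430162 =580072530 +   -  666502692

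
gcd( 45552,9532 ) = 4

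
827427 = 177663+649764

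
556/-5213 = - 556/5213= - 0.11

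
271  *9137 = 2476127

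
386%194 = 192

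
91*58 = 5278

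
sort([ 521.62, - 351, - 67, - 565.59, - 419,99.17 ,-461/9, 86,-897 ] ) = [- 897, - 565.59 , - 419, -351, -67,-461/9,86,99.17,521.62 ]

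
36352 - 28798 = 7554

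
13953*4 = 55812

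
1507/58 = 25 +57/58=25.98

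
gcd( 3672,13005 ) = 153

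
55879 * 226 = 12628654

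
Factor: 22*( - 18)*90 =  - 35640 = - 2^3  *  3^4*5^1*11^1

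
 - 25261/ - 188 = 25261/188  =  134.37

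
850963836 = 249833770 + 601130066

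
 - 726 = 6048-6774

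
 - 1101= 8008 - 9109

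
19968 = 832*24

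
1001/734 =1 + 267/734  =  1.36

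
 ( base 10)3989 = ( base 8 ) 7625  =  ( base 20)9J9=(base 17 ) ddb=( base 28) 52d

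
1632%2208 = 1632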